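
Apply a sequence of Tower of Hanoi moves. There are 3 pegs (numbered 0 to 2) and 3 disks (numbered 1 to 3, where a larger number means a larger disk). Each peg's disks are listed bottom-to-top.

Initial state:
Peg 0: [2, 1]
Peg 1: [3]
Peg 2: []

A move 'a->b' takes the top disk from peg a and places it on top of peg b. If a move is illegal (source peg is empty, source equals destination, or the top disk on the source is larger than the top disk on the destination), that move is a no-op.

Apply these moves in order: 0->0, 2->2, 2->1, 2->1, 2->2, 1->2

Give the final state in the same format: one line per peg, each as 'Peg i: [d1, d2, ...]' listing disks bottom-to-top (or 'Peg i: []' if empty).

Answer: Peg 0: [2, 1]
Peg 1: []
Peg 2: [3]

Derivation:
After move 1 (0->0):
Peg 0: [2, 1]
Peg 1: [3]
Peg 2: []

After move 2 (2->2):
Peg 0: [2, 1]
Peg 1: [3]
Peg 2: []

After move 3 (2->1):
Peg 0: [2, 1]
Peg 1: [3]
Peg 2: []

After move 4 (2->1):
Peg 0: [2, 1]
Peg 1: [3]
Peg 2: []

After move 5 (2->2):
Peg 0: [2, 1]
Peg 1: [3]
Peg 2: []

After move 6 (1->2):
Peg 0: [2, 1]
Peg 1: []
Peg 2: [3]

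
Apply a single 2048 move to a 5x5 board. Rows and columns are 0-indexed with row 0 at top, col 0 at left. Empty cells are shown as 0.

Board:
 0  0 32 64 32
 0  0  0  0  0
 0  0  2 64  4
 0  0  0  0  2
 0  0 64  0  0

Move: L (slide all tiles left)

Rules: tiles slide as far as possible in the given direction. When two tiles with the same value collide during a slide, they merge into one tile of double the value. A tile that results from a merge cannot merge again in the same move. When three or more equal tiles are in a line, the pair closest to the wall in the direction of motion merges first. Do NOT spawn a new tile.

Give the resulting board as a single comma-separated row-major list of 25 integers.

Answer: 32, 64, 32, 0, 0, 0, 0, 0, 0, 0, 2, 64, 4, 0, 0, 2, 0, 0, 0, 0, 64, 0, 0, 0, 0

Derivation:
Slide left:
row 0: [0, 0, 32, 64, 32] -> [32, 64, 32, 0, 0]
row 1: [0, 0, 0, 0, 0] -> [0, 0, 0, 0, 0]
row 2: [0, 0, 2, 64, 4] -> [2, 64, 4, 0, 0]
row 3: [0, 0, 0, 0, 2] -> [2, 0, 0, 0, 0]
row 4: [0, 0, 64, 0, 0] -> [64, 0, 0, 0, 0]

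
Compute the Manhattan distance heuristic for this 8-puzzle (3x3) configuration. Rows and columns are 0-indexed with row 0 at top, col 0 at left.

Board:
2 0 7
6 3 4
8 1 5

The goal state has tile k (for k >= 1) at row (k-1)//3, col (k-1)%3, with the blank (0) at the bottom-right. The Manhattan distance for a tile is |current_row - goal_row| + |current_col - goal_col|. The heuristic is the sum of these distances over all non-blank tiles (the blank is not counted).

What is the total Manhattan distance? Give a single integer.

Answer: 17

Derivation:
Tile 2: (0,0)->(0,1) = 1
Tile 7: (0,2)->(2,0) = 4
Tile 6: (1,0)->(1,2) = 2
Tile 3: (1,1)->(0,2) = 2
Tile 4: (1,2)->(1,0) = 2
Tile 8: (2,0)->(2,1) = 1
Tile 1: (2,1)->(0,0) = 3
Tile 5: (2,2)->(1,1) = 2
Sum: 1 + 4 + 2 + 2 + 2 + 1 + 3 + 2 = 17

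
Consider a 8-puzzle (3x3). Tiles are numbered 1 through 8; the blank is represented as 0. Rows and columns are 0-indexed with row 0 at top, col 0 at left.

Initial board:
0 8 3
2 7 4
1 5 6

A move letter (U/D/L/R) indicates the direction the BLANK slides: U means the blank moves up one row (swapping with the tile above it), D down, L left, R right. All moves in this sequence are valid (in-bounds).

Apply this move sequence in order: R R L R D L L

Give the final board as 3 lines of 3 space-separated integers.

After move 1 (R):
8 0 3
2 7 4
1 5 6

After move 2 (R):
8 3 0
2 7 4
1 5 6

After move 3 (L):
8 0 3
2 7 4
1 5 6

After move 4 (R):
8 3 0
2 7 4
1 5 6

After move 5 (D):
8 3 4
2 7 0
1 5 6

After move 6 (L):
8 3 4
2 0 7
1 5 6

After move 7 (L):
8 3 4
0 2 7
1 5 6

Answer: 8 3 4
0 2 7
1 5 6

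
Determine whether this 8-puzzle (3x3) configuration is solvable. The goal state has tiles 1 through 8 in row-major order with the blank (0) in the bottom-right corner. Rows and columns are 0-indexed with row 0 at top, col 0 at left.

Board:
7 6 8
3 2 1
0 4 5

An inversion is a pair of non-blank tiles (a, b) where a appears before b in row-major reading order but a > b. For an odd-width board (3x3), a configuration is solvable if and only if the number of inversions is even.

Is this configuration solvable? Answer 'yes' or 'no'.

Answer: no

Derivation:
Inversions (pairs i<j in row-major order where tile[i] > tile[j] > 0): 19
19 is odd, so the puzzle is not solvable.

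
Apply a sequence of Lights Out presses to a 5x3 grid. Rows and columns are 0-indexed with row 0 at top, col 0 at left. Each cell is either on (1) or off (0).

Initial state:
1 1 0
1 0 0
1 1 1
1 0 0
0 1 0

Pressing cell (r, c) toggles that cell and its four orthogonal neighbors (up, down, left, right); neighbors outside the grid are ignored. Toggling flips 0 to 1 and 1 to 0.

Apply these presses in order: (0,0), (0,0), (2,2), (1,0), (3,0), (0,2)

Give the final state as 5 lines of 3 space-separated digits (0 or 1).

Answer: 0 0 1
0 1 0
1 0 0
0 1 1
1 1 0

Derivation:
After press 1 at (0,0):
0 0 0
0 0 0
1 1 1
1 0 0
0 1 0

After press 2 at (0,0):
1 1 0
1 0 0
1 1 1
1 0 0
0 1 0

After press 3 at (2,2):
1 1 0
1 0 1
1 0 0
1 0 1
0 1 0

After press 4 at (1,0):
0 1 0
0 1 1
0 0 0
1 0 1
0 1 0

After press 5 at (3,0):
0 1 0
0 1 1
1 0 0
0 1 1
1 1 0

After press 6 at (0,2):
0 0 1
0 1 0
1 0 0
0 1 1
1 1 0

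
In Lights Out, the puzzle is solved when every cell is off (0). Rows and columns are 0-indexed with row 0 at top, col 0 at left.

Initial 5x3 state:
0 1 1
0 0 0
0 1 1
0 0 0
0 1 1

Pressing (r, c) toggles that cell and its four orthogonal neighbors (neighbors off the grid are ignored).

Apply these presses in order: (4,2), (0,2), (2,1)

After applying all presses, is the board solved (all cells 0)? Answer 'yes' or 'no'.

After press 1 at (4,2):
0 1 1
0 0 0
0 1 1
0 0 1
0 0 0

After press 2 at (0,2):
0 0 0
0 0 1
0 1 1
0 0 1
0 0 0

After press 3 at (2,1):
0 0 0
0 1 1
1 0 0
0 1 1
0 0 0

Lights still on: 5

Answer: no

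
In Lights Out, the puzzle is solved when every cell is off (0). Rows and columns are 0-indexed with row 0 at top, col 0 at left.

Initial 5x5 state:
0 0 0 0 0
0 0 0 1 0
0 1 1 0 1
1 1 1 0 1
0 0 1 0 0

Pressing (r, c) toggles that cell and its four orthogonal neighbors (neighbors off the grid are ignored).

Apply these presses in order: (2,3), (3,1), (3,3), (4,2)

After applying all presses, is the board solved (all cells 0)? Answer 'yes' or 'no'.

After press 1 at (2,3):
0 0 0 0 0
0 0 0 0 0
0 1 0 1 0
1 1 1 1 1
0 0 1 0 0

After press 2 at (3,1):
0 0 0 0 0
0 0 0 0 0
0 0 0 1 0
0 0 0 1 1
0 1 1 0 0

After press 3 at (3,3):
0 0 0 0 0
0 0 0 0 0
0 0 0 0 0
0 0 1 0 0
0 1 1 1 0

After press 4 at (4,2):
0 0 0 0 0
0 0 0 0 0
0 0 0 0 0
0 0 0 0 0
0 0 0 0 0

Lights still on: 0

Answer: yes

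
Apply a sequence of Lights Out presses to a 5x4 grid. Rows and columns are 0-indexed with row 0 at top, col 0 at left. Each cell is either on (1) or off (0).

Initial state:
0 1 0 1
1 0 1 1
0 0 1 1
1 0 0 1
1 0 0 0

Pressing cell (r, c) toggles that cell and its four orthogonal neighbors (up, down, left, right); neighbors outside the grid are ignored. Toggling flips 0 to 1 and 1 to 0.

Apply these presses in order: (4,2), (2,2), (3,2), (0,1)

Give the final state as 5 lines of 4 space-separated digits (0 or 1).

After press 1 at (4,2):
0 1 0 1
1 0 1 1
0 0 1 1
1 0 1 1
1 1 1 1

After press 2 at (2,2):
0 1 0 1
1 0 0 1
0 1 0 0
1 0 0 1
1 1 1 1

After press 3 at (3,2):
0 1 0 1
1 0 0 1
0 1 1 0
1 1 1 0
1 1 0 1

After press 4 at (0,1):
1 0 1 1
1 1 0 1
0 1 1 0
1 1 1 0
1 1 0 1

Answer: 1 0 1 1
1 1 0 1
0 1 1 0
1 1 1 0
1 1 0 1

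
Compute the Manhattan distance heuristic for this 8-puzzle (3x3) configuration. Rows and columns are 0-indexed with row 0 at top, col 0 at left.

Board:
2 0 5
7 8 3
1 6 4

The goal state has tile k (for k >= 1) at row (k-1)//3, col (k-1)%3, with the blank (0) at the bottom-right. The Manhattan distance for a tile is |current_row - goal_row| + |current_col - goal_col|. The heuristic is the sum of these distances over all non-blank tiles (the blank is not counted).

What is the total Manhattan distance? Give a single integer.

Tile 2: at (0,0), goal (0,1), distance |0-0|+|0-1| = 1
Tile 5: at (0,2), goal (1,1), distance |0-1|+|2-1| = 2
Tile 7: at (1,0), goal (2,0), distance |1-2|+|0-0| = 1
Tile 8: at (1,1), goal (2,1), distance |1-2|+|1-1| = 1
Tile 3: at (1,2), goal (0,2), distance |1-0|+|2-2| = 1
Tile 1: at (2,0), goal (0,0), distance |2-0|+|0-0| = 2
Tile 6: at (2,1), goal (1,2), distance |2-1|+|1-2| = 2
Tile 4: at (2,2), goal (1,0), distance |2-1|+|2-0| = 3
Sum: 1 + 2 + 1 + 1 + 1 + 2 + 2 + 3 = 13

Answer: 13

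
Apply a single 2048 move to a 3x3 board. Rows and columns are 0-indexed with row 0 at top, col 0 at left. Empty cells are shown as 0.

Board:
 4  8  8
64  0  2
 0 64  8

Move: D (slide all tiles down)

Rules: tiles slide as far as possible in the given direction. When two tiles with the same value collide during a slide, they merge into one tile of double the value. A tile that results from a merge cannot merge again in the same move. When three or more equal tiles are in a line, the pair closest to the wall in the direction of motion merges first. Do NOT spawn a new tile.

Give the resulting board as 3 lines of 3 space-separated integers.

Slide down:
col 0: [4, 64, 0] -> [0, 4, 64]
col 1: [8, 0, 64] -> [0, 8, 64]
col 2: [8, 2, 8] -> [8, 2, 8]

Answer:  0  0  8
 4  8  2
64 64  8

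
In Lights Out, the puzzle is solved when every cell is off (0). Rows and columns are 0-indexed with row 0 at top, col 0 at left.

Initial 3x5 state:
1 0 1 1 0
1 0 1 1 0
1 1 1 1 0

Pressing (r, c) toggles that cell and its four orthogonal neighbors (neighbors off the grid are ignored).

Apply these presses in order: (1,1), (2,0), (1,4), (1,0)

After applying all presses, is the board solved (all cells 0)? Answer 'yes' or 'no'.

Answer: no

Derivation:
After press 1 at (1,1):
1 1 1 1 0
0 1 0 1 0
1 0 1 1 0

After press 2 at (2,0):
1 1 1 1 0
1 1 0 1 0
0 1 1 1 0

After press 3 at (1,4):
1 1 1 1 1
1 1 0 0 1
0 1 1 1 1

After press 4 at (1,0):
0 1 1 1 1
0 0 0 0 1
1 1 1 1 1

Lights still on: 10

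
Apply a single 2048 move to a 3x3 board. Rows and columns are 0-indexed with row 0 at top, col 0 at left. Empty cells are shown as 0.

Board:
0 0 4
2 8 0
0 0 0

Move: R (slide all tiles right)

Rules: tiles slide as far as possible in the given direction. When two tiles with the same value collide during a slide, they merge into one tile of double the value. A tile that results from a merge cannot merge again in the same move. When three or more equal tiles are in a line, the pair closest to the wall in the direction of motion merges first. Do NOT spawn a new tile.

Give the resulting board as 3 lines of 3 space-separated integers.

Answer: 0 0 4
0 2 8
0 0 0

Derivation:
Slide right:
row 0: [0, 0, 4] -> [0, 0, 4]
row 1: [2, 8, 0] -> [0, 2, 8]
row 2: [0, 0, 0] -> [0, 0, 0]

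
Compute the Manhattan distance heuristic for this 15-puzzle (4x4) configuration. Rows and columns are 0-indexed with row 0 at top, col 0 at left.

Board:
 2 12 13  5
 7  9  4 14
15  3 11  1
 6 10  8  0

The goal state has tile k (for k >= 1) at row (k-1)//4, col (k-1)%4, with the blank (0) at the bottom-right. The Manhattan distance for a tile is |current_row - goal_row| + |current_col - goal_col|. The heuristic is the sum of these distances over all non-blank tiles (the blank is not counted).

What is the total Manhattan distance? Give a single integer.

Tile 2: (0,0)->(0,1) = 1
Tile 12: (0,1)->(2,3) = 4
Tile 13: (0,2)->(3,0) = 5
Tile 5: (0,3)->(1,0) = 4
Tile 7: (1,0)->(1,2) = 2
Tile 9: (1,1)->(2,0) = 2
Tile 4: (1,2)->(0,3) = 2
Tile 14: (1,3)->(3,1) = 4
Tile 15: (2,0)->(3,2) = 3
Tile 3: (2,1)->(0,2) = 3
Tile 11: (2,2)->(2,2) = 0
Tile 1: (2,3)->(0,0) = 5
Tile 6: (3,0)->(1,1) = 3
Tile 10: (3,1)->(2,1) = 1
Tile 8: (3,2)->(1,3) = 3
Sum: 1 + 4 + 5 + 4 + 2 + 2 + 2 + 4 + 3 + 3 + 0 + 5 + 3 + 1 + 3 = 42

Answer: 42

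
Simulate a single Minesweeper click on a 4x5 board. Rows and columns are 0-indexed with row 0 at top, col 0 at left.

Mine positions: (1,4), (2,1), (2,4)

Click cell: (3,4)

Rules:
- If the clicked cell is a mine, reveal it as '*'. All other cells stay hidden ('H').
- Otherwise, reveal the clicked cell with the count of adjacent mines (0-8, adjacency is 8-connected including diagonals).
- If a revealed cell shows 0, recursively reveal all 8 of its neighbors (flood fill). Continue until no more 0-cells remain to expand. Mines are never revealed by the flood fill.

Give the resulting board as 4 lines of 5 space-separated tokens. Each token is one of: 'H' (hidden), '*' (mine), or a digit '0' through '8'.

H H H H H
H H H H H
H H H H H
H H H H 1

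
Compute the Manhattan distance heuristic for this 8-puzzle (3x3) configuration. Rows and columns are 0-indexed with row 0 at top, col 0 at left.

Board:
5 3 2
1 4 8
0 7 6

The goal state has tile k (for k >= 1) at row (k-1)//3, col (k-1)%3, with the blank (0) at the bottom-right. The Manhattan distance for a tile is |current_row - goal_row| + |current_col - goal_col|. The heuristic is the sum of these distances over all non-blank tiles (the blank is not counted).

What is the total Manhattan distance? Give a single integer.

Tile 5: (0,0)->(1,1) = 2
Tile 3: (0,1)->(0,2) = 1
Tile 2: (0,2)->(0,1) = 1
Tile 1: (1,0)->(0,0) = 1
Tile 4: (1,1)->(1,0) = 1
Tile 8: (1,2)->(2,1) = 2
Tile 7: (2,1)->(2,0) = 1
Tile 6: (2,2)->(1,2) = 1
Sum: 2 + 1 + 1 + 1 + 1 + 2 + 1 + 1 = 10

Answer: 10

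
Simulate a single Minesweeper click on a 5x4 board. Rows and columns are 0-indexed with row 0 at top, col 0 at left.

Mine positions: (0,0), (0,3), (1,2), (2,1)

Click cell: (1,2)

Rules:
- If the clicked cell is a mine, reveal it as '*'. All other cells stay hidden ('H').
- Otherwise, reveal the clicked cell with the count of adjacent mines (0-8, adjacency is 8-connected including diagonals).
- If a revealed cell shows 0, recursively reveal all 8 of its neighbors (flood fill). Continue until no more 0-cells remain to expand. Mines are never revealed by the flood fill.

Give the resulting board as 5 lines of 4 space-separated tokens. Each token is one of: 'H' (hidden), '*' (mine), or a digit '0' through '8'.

H H H H
H H * H
H H H H
H H H H
H H H H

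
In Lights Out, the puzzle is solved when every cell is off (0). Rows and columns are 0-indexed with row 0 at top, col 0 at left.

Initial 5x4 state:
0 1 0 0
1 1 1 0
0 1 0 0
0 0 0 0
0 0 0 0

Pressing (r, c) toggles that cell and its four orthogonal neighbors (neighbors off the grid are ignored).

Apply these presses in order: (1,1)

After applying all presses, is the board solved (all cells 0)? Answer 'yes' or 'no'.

After press 1 at (1,1):
0 0 0 0
0 0 0 0
0 0 0 0
0 0 0 0
0 0 0 0

Lights still on: 0

Answer: yes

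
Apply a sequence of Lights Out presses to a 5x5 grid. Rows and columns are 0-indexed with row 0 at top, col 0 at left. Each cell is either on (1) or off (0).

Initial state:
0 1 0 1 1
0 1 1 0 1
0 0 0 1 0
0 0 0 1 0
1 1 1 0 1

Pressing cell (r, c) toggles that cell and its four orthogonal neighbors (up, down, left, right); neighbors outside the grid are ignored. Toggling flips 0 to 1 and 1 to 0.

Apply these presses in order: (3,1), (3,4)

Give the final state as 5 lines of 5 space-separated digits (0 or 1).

After press 1 at (3,1):
0 1 0 1 1
0 1 1 0 1
0 1 0 1 0
1 1 1 1 0
1 0 1 0 1

After press 2 at (3,4):
0 1 0 1 1
0 1 1 0 1
0 1 0 1 1
1 1 1 0 1
1 0 1 0 0

Answer: 0 1 0 1 1
0 1 1 0 1
0 1 0 1 1
1 1 1 0 1
1 0 1 0 0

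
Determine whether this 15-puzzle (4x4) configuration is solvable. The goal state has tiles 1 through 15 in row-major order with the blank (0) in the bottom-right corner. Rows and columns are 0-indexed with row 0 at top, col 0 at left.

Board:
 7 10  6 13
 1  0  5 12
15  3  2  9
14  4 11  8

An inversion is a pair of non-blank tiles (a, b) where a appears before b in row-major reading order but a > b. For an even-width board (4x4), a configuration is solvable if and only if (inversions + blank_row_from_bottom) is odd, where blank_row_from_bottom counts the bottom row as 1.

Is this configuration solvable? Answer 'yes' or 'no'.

Answer: no

Derivation:
Inversions: 51
Blank is in row 1 (0-indexed from top), which is row 3 counting from the bottom (bottom = 1).
51 + 3 = 54, which is even, so the puzzle is not solvable.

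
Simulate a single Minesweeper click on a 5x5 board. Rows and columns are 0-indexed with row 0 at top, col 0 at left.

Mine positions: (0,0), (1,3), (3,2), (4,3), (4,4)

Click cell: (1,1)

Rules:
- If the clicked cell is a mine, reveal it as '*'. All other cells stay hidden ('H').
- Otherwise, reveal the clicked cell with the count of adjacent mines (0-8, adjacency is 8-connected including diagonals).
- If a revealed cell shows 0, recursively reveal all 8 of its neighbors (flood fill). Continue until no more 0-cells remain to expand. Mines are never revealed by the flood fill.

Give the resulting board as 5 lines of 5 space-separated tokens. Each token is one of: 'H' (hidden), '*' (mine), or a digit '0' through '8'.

H H H H H
H 1 H H H
H H H H H
H H H H H
H H H H H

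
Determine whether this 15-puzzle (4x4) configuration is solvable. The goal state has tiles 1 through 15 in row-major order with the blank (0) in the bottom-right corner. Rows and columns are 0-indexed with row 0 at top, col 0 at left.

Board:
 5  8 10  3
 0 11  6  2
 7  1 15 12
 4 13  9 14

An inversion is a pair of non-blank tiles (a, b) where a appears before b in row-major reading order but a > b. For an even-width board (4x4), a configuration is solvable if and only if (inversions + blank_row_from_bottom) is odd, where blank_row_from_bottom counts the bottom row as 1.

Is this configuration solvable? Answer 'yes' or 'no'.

Answer: no

Derivation:
Inversions: 39
Blank is in row 1 (0-indexed from top), which is row 3 counting from the bottom (bottom = 1).
39 + 3 = 42, which is even, so the puzzle is not solvable.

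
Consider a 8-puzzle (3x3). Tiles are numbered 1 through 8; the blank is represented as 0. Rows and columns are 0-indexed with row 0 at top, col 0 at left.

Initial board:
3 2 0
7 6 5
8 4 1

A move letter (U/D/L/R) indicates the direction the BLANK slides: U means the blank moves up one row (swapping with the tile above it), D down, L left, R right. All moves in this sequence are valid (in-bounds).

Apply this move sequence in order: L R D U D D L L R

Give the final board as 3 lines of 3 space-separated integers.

Answer: 3 2 5
7 6 1
8 0 4

Derivation:
After move 1 (L):
3 0 2
7 6 5
8 4 1

After move 2 (R):
3 2 0
7 6 5
8 4 1

After move 3 (D):
3 2 5
7 6 0
8 4 1

After move 4 (U):
3 2 0
7 6 5
8 4 1

After move 5 (D):
3 2 5
7 6 0
8 4 1

After move 6 (D):
3 2 5
7 6 1
8 4 0

After move 7 (L):
3 2 5
7 6 1
8 0 4

After move 8 (L):
3 2 5
7 6 1
0 8 4

After move 9 (R):
3 2 5
7 6 1
8 0 4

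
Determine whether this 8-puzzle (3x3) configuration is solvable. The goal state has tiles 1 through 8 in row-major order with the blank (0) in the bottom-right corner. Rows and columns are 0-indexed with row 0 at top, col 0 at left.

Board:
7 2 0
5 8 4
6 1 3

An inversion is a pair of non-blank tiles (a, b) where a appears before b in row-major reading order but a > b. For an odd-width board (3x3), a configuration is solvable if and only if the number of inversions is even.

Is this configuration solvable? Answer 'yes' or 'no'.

Inversions (pairs i<j in row-major order where tile[i] > tile[j] > 0): 18
18 is even, so the puzzle is solvable.

Answer: yes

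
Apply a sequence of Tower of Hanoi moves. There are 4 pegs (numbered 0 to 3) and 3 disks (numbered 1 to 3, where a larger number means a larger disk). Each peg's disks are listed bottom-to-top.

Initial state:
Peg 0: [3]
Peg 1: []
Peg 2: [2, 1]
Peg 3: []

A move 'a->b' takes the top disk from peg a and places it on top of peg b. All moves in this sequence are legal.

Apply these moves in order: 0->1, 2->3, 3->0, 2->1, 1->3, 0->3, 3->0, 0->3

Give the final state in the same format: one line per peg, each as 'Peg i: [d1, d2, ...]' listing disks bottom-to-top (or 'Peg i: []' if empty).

After move 1 (0->1):
Peg 0: []
Peg 1: [3]
Peg 2: [2, 1]
Peg 3: []

After move 2 (2->3):
Peg 0: []
Peg 1: [3]
Peg 2: [2]
Peg 3: [1]

After move 3 (3->0):
Peg 0: [1]
Peg 1: [3]
Peg 2: [2]
Peg 3: []

After move 4 (2->1):
Peg 0: [1]
Peg 1: [3, 2]
Peg 2: []
Peg 3: []

After move 5 (1->3):
Peg 0: [1]
Peg 1: [3]
Peg 2: []
Peg 3: [2]

After move 6 (0->3):
Peg 0: []
Peg 1: [3]
Peg 2: []
Peg 3: [2, 1]

After move 7 (3->0):
Peg 0: [1]
Peg 1: [3]
Peg 2: []
Peg 3: [2]

After move 8 (0->3):
Peg 0: []
Peg 1: [3]
Peg 2: []
Peg 3: [2, 1]

Answer: Peg 0: []
Peg 1: [3]
Peg 2: []
Peg 3: [2, 1]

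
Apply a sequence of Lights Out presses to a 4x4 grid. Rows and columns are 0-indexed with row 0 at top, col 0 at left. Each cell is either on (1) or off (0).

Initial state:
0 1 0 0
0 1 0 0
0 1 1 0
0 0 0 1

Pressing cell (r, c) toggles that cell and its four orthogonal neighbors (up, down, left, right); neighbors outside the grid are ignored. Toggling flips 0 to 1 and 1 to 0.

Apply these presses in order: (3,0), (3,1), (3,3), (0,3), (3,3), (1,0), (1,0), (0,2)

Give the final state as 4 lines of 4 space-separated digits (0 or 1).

After press 1 at (3,0):
0 1 0 0
0 1 0 0
1 1 1 0
1 1 0 1

After press 2 at (3,1):
0 1 0 0
0 1 0 0
1 0 1 0
0 0 1 1

After press 3 at (3,3):
0 1 0 0
0 1 0 0
1 0 1 1
0 0 0 0

After press 4 at (0,3):
0 1 1 1
0 1 0 1
1 0 1 1
0 0 0 0

After press 5 at (3,3):
0 1 1 1
0 1 0 1
1 0 1 0
0 0 1 1

After press 6 at (1,0):
1 1 1 1
1 0 0 1
0 0 1 0
0 0 1 1

After press 7 at (1,0):
0 1 1 1
0 1 0 1
1 0 1 0
0 0 1 1

After press 8 at (0,2):
0 0 0 0
0 1 1 1
1 0 1 0
0 0 1 1

Answer: 0 0 0 0
0 1 1 1
1 0 1 0
0 0 1 1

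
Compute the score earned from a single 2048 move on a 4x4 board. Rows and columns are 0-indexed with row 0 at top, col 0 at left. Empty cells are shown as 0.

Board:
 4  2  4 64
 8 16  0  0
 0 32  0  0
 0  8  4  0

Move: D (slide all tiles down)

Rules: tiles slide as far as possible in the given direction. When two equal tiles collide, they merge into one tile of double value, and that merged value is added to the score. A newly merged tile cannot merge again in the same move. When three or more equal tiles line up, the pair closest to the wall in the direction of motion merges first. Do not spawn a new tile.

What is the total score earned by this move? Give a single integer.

Slide down:
col 0: [4, 8, 0, 0] -> [0, 0, 4, 8]  score +0 (running 0)
col 1: [2, 16, 32, 8] -> [2, 16, 32, 8]  score +0 (running 0)
col 2: [4, 0, 0, 4] -> [0, 0, 0, 8]  score +8 (running 8)
col 3: [64, 0, 0, 0] -> [0, 0, 0, 64]  score +0 (running 8)
Board after move:
 0  2  0  0
 0 16  0  0
 4 32  0  0
 8  8  8 64

Answer: 8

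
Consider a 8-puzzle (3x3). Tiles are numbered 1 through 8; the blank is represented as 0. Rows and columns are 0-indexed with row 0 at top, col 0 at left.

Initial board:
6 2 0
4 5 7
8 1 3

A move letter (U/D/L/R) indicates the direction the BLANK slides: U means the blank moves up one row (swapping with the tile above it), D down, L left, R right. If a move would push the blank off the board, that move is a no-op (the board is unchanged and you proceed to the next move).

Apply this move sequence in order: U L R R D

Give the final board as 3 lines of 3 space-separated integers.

After move 1 (U):
6 2 0
4 5 7
8 1 3

After move 2 (L):
6 0 2
4 5 7
8 1 3

After move 3 (R):
6 2 0
4 5 7
8 1 3

After move 4 (R):
6 2 0
4 5 7
8 1 3

After move 5 (D):
6 2 7
4 5 0
8 1 3

Answer: 6 2 7
4 5 0
8 1 3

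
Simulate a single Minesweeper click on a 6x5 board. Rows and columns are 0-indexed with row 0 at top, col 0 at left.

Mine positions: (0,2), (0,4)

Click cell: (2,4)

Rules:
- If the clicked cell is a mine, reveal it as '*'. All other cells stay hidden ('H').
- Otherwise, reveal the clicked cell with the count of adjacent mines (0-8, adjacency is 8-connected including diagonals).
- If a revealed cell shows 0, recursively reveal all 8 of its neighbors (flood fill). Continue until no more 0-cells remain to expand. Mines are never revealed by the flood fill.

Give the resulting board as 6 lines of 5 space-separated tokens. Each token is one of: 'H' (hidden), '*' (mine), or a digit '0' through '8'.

0 1 H H H
0 1 1 2 1
0 0 0 0 0
0 0 0 0 0
0 0 0 0 0
0 0 0 0 0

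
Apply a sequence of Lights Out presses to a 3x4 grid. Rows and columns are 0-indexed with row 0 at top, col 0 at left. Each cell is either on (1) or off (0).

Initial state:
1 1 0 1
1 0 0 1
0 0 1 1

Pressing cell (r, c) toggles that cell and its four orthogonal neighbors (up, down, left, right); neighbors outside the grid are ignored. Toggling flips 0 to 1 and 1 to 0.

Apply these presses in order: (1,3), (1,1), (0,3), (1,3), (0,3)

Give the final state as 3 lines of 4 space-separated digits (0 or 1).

After press 1 at (1,3):
1 1 0 0
1 0 1 0
0 0 1 0

After press 2 at (1,1):
1 0 0 0
0 1 0 0
0 1 1 0

After press 3 at (0,3):
1 0 1 1
0 1 0 1
0 1 1 0

After press 4 at (1,3):
1 0 1 0
0 1 1 0
0 1 1 1

After press 5 at (0,3):
1 0 0 1
0 1 1 1
0 1 1 1

Answer: 1 0 0 1
0 1 1 1
0 1 1 1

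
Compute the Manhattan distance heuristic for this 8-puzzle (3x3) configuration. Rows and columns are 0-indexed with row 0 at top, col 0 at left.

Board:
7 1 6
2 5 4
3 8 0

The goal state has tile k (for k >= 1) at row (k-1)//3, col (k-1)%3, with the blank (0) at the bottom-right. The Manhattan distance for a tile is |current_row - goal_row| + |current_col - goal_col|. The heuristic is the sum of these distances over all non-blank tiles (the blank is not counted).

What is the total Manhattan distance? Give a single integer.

Tile 7: at (0,0), goal (2,0), distance |0-2|+|0-0| = 2
Tile 1: at (0,1), goal (0,0), distance |0-0|+|1-0| = 1
Tile 6: at (0,2), goal (1,2), distance |0-1|+|2-2| = 1
Tile 2: at (1,0), goal (0,1), distance |1-0|+|0-1| = 2
Tile 5: at (1,1), goal (1,1), distance |1-1|+|1-1| = 0
Tile 4: at (1,2), goal (1,0), distance |1-1|+|2-0| = 2
Tile 3: at (2,0), goal (0,2), distance |2-0|+|0-2| = 4
Tile 8: at (2,1), goal (2,1), distance |2-2|+|1-1| = 0
Sum: 2 + 1 + 1 + 2 + 0 + 2 + 4 + 0 = 12

Answer: 12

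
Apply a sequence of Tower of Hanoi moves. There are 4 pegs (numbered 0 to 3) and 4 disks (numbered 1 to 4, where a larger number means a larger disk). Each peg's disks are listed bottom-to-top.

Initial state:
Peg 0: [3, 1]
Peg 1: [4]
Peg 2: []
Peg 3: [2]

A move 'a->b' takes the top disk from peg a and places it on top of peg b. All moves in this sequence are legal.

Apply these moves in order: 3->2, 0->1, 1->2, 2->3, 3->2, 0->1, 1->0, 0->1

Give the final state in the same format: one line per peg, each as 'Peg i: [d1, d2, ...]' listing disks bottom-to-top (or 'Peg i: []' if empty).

Answer: Peg 0: []
Peg 1: [4, 3]
Peg 2: [2, 1]
Peg 3: []

Derivation:
After move 1 (3->2):
Peg 0: [3, 1]
Peg 1: [4]
Peg 2: [2]
Peg 3: []

After move 2 (0->1):
Peg 0: [3]
Peg 1: [4, 1]
Peg 2: [2]
Peg 3: []

After move 3 (1->2):
Peg 0: [3]
Peg 1: [4]
Peg 2: [2, 1]
Peg 3: []

After move 4 (2->3):
Peg 0: [3]
Peg 1: [4]
Peg 2: [2]
Peg 3: [1]

After move 5 (3->2):
Peg 0: [3]
Peg 1: [4]
Peg 2: [2, 1]
Peg 3: []

After move 6 (0->1):
Peg 0: []
Peg 1: [4, 3]
Peg 2: [2, 1]
Peg 3: []

After move 7 (1->0):
Peg 0: [3]
Peg 1: [4]
Peg 2: [2, 1]
Peg 3: []

After move 8 (0->1):
Peg 0: []
Peg 1: [4, 3]
Peg 2: [2, 1]
Peg 3: []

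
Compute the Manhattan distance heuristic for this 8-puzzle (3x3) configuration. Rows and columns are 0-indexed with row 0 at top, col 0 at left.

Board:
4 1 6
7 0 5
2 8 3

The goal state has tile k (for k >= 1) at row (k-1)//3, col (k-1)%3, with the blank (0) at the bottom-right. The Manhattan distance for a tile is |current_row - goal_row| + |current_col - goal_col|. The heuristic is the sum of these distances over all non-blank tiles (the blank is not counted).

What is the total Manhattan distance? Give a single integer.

Tile 4: (0,0)->(1,0) = 1
Tile 1: (0,1)->(0,0) = 1
Tile 6: (0,2)->(1,2) = 1
Tile 7: (1,0)->(2,0) = 1
Tile 5: (1,2)->(1,1) = 1
Tile 2: (2,0)->(0,1) = 3
Tile 8: (2,1)->(2,1) = 0
Tile 3: (2,2)->(0,2) = 2
Sum: 1 + 1 + 1 + 1 + 1 + 3 + 0 + 2 = 10

Answer: 10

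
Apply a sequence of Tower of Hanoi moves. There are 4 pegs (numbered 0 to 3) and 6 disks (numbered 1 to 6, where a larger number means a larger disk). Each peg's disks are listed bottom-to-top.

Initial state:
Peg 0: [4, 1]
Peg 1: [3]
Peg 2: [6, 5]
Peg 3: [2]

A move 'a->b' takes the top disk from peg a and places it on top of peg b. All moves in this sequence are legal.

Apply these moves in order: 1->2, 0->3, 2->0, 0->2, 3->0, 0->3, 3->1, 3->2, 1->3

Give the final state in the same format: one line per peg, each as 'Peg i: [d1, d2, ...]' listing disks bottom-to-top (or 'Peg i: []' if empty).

Answer: Peg 0: [4]
Peg 1: []
Peg 2: [6, 5, 3, 2]
Peg 3: [1]

Derivation:
After move 1 (1->2):
Peg 0: [4, 1]
Peg 1: []
Peg 2: [6, 5, 3]
Peg 3: [2]

After move 2 (0->3):
Peg 0: [4]
Peg 1: []
Peg 2: [6, 5, 3]
Peg 3: [2, 1]

After move 3 (2->0):
Peg 0: [4, 3]
Peg 1: []
Peg 2: [6, 5]
Peg 3: [2, 1]

After move 4 (0->2):
Peg 0: [4]
Peg 1: []
Peg 2: [6, 5, 3]
Peg 3: [2, 1]

After move 5 (3->0):
Peg 0: [4, 1]
Peg 1: []
Peg 2: [6, 5, 3]
Peg 3: [2]

After move 6 (0->3):
Peg 0: [4]
Peg 1: []
Peg 2: [6, 5, 3]
Peg 3: [2, 1]

After move 7 (3->1):
Peg 0: [4]
Peg 1: [1]
Peg 2: [6, 5, 3]
Peg 3: [2]

After move 8 (3->2):
Peg 0: [4]
Peg 1: [1]
Peg 2: [6, 5, 3, 2]
Peg 3: []

After move 9 (1->3):
Peg 0: [4]
Peg 1: []
Peg 2: [6, 5, 3, 2]
Peg 3: [1]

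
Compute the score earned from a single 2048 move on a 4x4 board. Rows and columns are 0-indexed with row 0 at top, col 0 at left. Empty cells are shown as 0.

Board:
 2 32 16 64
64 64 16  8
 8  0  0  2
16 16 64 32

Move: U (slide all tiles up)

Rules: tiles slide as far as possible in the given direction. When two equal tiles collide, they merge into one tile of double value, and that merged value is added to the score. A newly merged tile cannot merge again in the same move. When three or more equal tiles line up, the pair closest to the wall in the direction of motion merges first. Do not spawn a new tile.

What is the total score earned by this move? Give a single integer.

Slide up:
col 0: [2, 64, 8, 16] -> [2, 64, 8, 16]  score +0 (running 0)
col 1: [32, 64, 0, 16] -> [32, 64, 16, 0]  score +0 (running 0)
col 2: [16, 16, 0, 64] -> [32, 64, 0, 0]  score +32 (running 32)
col 3: [64, 8, 2, 32] -> [64, 8, 2, 32]  score +0 (running 32)
Board after move:
 2 32 32 64
64 64 64  8
 8 16  0  2
16  0  0 32

Answer: 32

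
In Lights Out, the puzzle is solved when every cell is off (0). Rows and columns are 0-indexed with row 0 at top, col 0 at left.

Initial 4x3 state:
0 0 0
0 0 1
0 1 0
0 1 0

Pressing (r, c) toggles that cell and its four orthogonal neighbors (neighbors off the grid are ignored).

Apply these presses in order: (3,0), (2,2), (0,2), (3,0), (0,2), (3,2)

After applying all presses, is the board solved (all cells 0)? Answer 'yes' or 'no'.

After press 1 at (3,0):
0 0 0
0 0 1
1 1 0
1 0 0

After press 2 at (2,2):
0 0 0
0 0 0
1 0 1
1 0 1

After press 3 at (0,2):
0 1 1
0 0 1
1 0 1
1 0 1

After press 4 at (3,0):
0 1 1
0 0 1
0 0 1
0 1 1

After press 5 at (0,2):
0 0 0
0 0 0
0 0 1
0 1 1

After press 6 at (3,2):
0 0 0
0 0 0
0 0 0
0 0 0

Lights still on: 0

Answer: yes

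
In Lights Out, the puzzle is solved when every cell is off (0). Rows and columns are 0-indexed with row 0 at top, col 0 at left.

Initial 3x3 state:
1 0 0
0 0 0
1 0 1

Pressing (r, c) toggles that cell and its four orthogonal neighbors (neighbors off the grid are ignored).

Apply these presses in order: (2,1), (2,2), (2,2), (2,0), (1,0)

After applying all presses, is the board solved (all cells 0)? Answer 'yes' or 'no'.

After press 1 at (2,1):
1 0 0
0 1 0
0 1 0

After press 2 at (2,2):
1 0 0
0 1 1
0 0 1

After press 3 at (2,2):
1 0 0
0 1 0
0 1 0

After press 4 at (2,0):
1 0 0
1 1 0
1 0 0

After press 5 at (1,0):
0 0 0
0 0 0
0 0 0

Lights still on: 0

Answer: yes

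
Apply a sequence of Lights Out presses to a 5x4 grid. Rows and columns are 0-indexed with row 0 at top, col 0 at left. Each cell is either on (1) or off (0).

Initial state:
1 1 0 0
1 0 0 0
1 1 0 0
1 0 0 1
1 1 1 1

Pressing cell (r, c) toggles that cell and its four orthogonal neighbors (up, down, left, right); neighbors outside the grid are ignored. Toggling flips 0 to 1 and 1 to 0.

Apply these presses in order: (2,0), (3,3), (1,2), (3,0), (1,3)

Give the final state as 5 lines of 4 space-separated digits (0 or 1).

Answer: 1 1 1 1
0 1 0 0
1 0 1 0
1 1 1 0
0 1 1 0

Derivation:
After press 1 at (2,0):
1 1 0 0
0 0 0 0
0 0 0 0
0 0 0 1
1 1 1 1

After press 2 at (3,3):
1 1 0 0
0 0 0 0
0 0 0 1
0 0 1 0
1 1 1 0

After press 3 at (1,2):
1 1 1 0
0 1 1 1
0 0 1 1
0 0 1 0
1 1 1 0

After press 4 at (3,0):
1 1 1 0
0 1 1 1
1 0 1 1
1 1 1 0
0 1 1 0

After press 5 at (1,3):
1 1 1 1
0 1 0 0
1 0 1 0
1 1 1 0
0 1 1 0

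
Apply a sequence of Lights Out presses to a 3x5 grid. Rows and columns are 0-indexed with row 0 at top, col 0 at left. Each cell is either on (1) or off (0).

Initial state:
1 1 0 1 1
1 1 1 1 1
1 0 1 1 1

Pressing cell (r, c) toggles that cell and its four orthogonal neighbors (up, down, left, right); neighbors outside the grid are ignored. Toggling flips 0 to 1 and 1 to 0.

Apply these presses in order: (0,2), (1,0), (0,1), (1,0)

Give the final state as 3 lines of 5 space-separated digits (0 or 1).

Answer: 0 1 0 0 1
1 0 0 1 1
1 0 1 1 1

Derivation:
After press 1 at (0,2):
1 0 1 0 1
1 1 0 1 1
1 0 1 1 1

After press 2 at (1,0):
0 0 1 0 1
0 0 0 1 1
0 0 1 1 1

After press 3 at (0,1):
1 1 0 0 1
0 1 0 1 1
0 0 1 1 1

After press 4 at (1,0):
0 1 0 0 1
1 0 0 1 1
1 0 1 1 1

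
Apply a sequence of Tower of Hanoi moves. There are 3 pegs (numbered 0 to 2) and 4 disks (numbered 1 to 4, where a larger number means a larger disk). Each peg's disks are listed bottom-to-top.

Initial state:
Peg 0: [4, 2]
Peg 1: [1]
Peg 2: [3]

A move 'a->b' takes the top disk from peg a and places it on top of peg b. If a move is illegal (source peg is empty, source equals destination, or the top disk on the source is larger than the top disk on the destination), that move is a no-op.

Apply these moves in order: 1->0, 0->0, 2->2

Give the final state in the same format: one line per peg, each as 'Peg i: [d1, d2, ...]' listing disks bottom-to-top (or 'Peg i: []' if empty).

After move 1 (1->0):
Peg 0: [4, 2, 1]
Peg 1: []
Peg 2: [3]

After move 2 (0->0):
Peg 0: [4, 2, 1]
Peg 1: []
Peg 2: [3]

After move 3 (2->2):
Peg 0: [4, 2, 1]
Peg 1: []
Peg 2: [3]

Answer: Peg 0: [4, 2, 1]
Peg 1: []
Peg 2: [3]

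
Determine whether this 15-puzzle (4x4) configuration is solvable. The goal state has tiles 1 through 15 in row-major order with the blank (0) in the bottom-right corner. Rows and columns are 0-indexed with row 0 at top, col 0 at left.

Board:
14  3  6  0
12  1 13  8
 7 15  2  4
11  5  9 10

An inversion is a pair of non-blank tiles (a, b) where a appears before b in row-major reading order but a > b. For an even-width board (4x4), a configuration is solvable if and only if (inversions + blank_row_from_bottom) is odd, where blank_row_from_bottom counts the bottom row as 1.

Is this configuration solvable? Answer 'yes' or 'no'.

Inversions: 52
Blank is in row 0 (0-indexed from top), which is row 4 counting from the bottom (bottom = 1).
52 + 4 = 56, which is even, so the puzzle is not solvable.

Answer: no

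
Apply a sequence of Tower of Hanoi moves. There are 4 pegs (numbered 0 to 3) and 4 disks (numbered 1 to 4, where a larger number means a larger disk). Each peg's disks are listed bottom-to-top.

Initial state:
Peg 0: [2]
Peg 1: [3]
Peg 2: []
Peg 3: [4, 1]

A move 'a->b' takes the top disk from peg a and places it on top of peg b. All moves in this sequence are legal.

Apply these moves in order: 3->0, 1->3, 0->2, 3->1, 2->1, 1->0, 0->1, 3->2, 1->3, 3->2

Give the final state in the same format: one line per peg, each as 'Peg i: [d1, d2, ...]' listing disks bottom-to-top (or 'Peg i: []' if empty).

Answer: Peg 0: [2]
Peg 1: [3]
Peg 2: [4, 1]
Peg 3: []

Derivation:
After move 1 (3->0):
Peg 0: [2, 1]
Peg 1: [3]
Peg 2: []
Peg 3: [4]

After move 2 (1->3):
Peg 0: [2, 1]
Peg 1: []
Peg 2: []
Peg 3: [4, 3]

After move 3 (0->2):
Peg 0: [2]
Peg 1: []
Peg 2: [1]
Peg 3: [4, 3]

After move 4 (3->1):
Peg 0: [2]
Peg 1: [3]
Peg 2: [1]
Peg 3: [4]

After move 5 (2->1):
Peg 0: [2]
Peg 1: [3, 1]
Peg 2: []
Peg 3: [4]

After move 6 (1->0):
Peg 0: [2, 1]
Peg 1: [3]
Peg 2: []
Peg 3: [4]

After move 7 (0->1):
Peg 0: [2]
Peg 1: [3, 1]
Peg 2: []
Peg 3: [4]

After move 8 (3->2):
Peg 0: [2]
Peg 1: [3, 1]
Peg 2: [4]
Peg 3: []

After move 9 (1->3):
Peg 0: [2]
Peg 1: [3]
Peg 2: [4]
Peg 3: [1]

After move 10 (3->2):
Peg 0: [2]
Peg 1: [3]
Peg 2: [4, 1]
Peg 3: []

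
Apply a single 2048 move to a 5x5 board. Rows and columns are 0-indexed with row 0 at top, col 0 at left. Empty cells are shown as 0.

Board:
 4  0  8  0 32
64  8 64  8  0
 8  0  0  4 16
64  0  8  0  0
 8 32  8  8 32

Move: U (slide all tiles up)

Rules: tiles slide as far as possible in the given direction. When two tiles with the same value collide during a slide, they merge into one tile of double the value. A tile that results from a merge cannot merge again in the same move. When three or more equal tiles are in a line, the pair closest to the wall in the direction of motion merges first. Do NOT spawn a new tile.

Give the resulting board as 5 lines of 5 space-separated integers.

Slide up:
col 0: [4, 64, 8, 64, 8] -> [4, 64, 8, 64, 8]
col 1: [0, 8, 0, 0, 32] -> [8, 32, 0, 0, 0]
col 2: [8, 64, 0, 8, 8] -> [8, 64, 16, 0, 0]
col 3: [0, 8, 4, 0, 8] -> [8, 4, 8, 0, 0]
col 4: [32, 0, 16, 0, 32] -> [32, 16, 32, 0, 0]

Answer:  4  8  8  8 32
64 32 64  4 16
 8  0 16  8 32
64  0  0  0  0
 8  0  0  0  0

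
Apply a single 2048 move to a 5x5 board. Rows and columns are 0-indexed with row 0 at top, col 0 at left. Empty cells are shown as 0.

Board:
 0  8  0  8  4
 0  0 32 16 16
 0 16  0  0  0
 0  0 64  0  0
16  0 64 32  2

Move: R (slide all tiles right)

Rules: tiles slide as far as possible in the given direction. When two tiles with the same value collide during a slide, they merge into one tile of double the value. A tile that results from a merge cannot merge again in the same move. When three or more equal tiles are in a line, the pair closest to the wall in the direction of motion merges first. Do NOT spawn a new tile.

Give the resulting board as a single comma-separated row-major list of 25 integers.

Slide right:
row 0: [0, 8, 0, 8, 4] -> [0, 0, 0, 16, 4]
row 1: [0, 0, 32, 16, 16] -> [0, 0, 0, 32, 32]
row 2: [0, 16, 0, 0, 0] -> [0, 0, 0, 0, 16]
row 3: [0, 0, 64, 0, 0] -> [0, 0, 0, 0, 64]
row 4: [16, 0, 64, 32, 2] -> [0, 16, 64, 32, 2]

Answer: 0, 0, 0, 16, 4, 0, 0, 0, 32, 32, 0, 0, 0, 0, 16, 0, 0, 0, 0, 64, 0, 16, 64, 32, 2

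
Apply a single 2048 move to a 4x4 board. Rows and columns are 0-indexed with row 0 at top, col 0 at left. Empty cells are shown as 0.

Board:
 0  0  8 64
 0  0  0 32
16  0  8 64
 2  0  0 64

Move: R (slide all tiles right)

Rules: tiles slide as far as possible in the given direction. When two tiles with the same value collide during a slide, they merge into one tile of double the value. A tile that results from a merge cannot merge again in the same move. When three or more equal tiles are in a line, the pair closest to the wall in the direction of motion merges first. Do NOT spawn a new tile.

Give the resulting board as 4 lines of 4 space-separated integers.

Slide right:
row 0: [0, 0, 8, 64] -> [0, 0, 8, 64]
row 1: [0, 0, 0, 32] -> [0, 0, 0, 32]
row 2: [16, 0, 8, 64] -> [0, 16, 8, 64]
row 3: [2, 0, 0, 64] -> [0, 0, 2, 64]

Answer:  0  0  8 64
 0  0  0 32
 0 16  8 64
 0  0  2 64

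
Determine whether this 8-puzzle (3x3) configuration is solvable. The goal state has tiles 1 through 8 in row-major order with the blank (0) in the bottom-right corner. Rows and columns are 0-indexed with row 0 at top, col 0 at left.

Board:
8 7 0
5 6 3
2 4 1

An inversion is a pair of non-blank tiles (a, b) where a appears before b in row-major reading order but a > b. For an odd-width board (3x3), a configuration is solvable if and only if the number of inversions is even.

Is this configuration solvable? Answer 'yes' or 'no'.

Inversions (pairs i<j in row-major order where tile[i] > tile[j] > 0): 25
25 is odd, so the puzzle is not solvable.

Answer: no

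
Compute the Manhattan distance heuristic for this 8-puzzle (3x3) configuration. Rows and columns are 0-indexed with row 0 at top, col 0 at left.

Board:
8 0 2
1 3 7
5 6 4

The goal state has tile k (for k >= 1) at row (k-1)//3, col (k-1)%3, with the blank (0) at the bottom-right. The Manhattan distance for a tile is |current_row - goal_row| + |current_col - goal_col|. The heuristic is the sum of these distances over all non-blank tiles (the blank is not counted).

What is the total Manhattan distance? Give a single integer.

Answer: 17

Derivation:
Tile 8: at (0,0), goal (2,1), distance |0-2|+|0-1| = 3
Tile 2: at (0,2), goal (0,1), distance |0-0|+|2-1| = 1
Tile 1: at (1,0), goal (0,0), distance |1-0|+|0-0| = 1
Tile 3: at (1,1), goal (0,2), distance |1-0|+|1-2| = 2
Tile 7: at (1,2), goal (2,0), distance |1-2|+|2-0| = 3
Tile 5: at (2,0), goal (1,1), distance |2-1|+|0-1| = 2
Tile 6: at (2,1), goal (1,2), distance |2-1|+|1-2| = 2
Tile 4: at (2,2), goal (1,0), distance |2-1|+|2-0| = 3
Sum: 3 + 1 + 1 + 2 + 3 + 2 + 2 + 3 = 17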